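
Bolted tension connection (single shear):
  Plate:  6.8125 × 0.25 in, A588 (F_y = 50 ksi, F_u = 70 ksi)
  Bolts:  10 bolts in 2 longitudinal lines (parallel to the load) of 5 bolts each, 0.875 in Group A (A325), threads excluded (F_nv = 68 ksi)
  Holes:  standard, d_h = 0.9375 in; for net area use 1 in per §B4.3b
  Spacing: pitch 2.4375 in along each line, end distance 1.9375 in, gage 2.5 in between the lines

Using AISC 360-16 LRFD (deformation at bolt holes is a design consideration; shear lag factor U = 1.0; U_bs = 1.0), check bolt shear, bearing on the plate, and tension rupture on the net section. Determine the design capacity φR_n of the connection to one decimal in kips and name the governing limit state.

63.2 kips (net-section rupture governs)

Bolt shear: A_b = π(0.875)²/4 = 0.60132 in². φR_n = 0.75 × 68 × 0.60132 × 10 × 1 = 306.7 kips.
Bearing (0.25 in plate, F_u = 70 ksi): end bolts L_c = 1.9375 − 0.9375/2 = 1.46875, R_n = min(1.2×1.46875×0.25×70, 2.4×0.875×0.25×70) = 30.844 kips/bolt; interior L_c = 2.4375 − 0.9375 = 1.5, R_n = 31.5 kips/bolt. φR_n = 0.75 × (2×30.844 + 8×31.5) = 235.3 kips.
Tension rupture (net): A_n = (6.8125 − 2×1)×0.25 = 1.2031 in² (U = 1.0, A_e = A_n). φR_n = 0.75 × 70 × 1.2031 = 63.2 kips.
Governing: min(306.7, 235.3, 63.2) = 63.2 kips → net-section rupture.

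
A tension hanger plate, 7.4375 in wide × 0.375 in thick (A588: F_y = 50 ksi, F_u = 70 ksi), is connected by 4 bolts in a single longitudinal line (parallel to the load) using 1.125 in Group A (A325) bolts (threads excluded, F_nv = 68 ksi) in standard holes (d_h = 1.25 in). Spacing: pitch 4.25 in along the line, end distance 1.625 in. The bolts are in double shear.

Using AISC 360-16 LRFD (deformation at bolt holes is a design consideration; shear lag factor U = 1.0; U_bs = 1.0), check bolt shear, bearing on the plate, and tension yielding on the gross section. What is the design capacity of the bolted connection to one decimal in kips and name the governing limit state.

125.5 kips (gross-section yield governs)

Bolt shear: A_b = π(1.125)²/4 = 0.99402 in². φR_n = 0.75 × 68 × 0.99402 × 4 × 2 = 405.6 kips.
Bearing (0.375 in plate, F_u = 70 ksi): end bolts L_c = 1.625 − 1.25/2 = 1, R_n = min(1.2×1×0.375×70, 2.4×1.125×0.375×70) = 31.5 kips/bolt; interior L_c = 4.25 − 1.25 = 3, R_n = 70.875 kips/bolt. φR_n = 0.75 × (1×31.5 + 3×70.875) = 183.1 kips.
Tension yield (gross): A_g = 7.4375×0.375 = 2.7891 in². φR_n = 0.90 × 50 × 2.7891 = 125.5 kips.
Governing: min(405.6, 183.1, 125.5) = 125.5 kips → gross-section yield.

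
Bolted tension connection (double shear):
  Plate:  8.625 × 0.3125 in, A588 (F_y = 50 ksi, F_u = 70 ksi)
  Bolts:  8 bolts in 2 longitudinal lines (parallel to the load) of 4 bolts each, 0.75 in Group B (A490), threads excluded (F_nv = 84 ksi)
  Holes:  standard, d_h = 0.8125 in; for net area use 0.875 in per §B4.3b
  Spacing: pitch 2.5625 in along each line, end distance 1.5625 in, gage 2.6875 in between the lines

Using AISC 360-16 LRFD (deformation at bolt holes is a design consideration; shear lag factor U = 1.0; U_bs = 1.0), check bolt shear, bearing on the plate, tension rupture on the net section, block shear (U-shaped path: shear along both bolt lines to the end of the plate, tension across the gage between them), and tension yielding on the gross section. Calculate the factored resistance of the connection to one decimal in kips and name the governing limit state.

Bolt shear: A_b = π(0.75)²/4 = 0.44179 in². φR_n = 0.75 × 84 × 0.44179 × 8 × 2 = 445.3 kips.
Bearing (0.3125 in plate, F_u = 70 ksi): end bolts L_c = 1.5625 − 0.8125/2 = 1.15625, R_n = min(1.2×1.15625×0.3125×70, 2.4×0.75×0.3125×70) = 30.352 kips/bolt; interior L_c = 2.5625 − 0.8125 = 1.75, R_n = 39.375 kips/bolt. φR_n = 0.75 × (2×30.352 + 6×39.375) = 222.7 kips.
Tension rupture (net): A_n = (8.625 − 2×0.875)×0.3125 = 2.1484 in² (U = 1.0, A_e = A_n). φR_n = 0.75 × 70 × 2.1484 = 112.8 kips.
Block shear: shear path 2×[1.5625+3×2.5625] = 2×9.25 in, A_gv = 5.7813, A_nv = 2×(9.25 − 3.5×0.875)×0.3125 = 3.8672 in²; tension across gage: (2.6875 − 1×0.875)×0.3125 = 0.56641 in². R_n = min(0.6×70×3.8672, 0.6×50×5.7813) + 1.0×70×0.56641 = min(162.42, 173.44) + 39.649 = 202.07 kips. φR_n = 0.75 × 202.07 = 151.6 kips.
Tension yield (gross): A_g = 8.625×0.3125 = 2.6953 in². φR_n = 0.90 × 50 × 2.6953 = 121.3 kips.
Governing: min(445.3, 222.7, 112.8, 151.6, 121.3) = 112.8 kips → net-section rupture.

112.8 kips (net-section rupture governs)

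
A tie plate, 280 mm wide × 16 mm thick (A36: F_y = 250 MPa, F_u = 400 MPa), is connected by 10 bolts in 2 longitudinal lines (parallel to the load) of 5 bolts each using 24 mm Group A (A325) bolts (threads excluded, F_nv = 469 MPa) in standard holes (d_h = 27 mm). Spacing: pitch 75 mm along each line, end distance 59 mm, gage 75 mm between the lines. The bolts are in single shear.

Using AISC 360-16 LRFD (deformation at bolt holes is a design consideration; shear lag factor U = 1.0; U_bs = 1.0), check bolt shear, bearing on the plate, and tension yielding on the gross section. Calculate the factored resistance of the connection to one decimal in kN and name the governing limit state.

Bolt shear: A_b = π(24)²/4 = 452.39 mm². φR_n = 0.75 × 469 × 452.39 × 10 × 1 = 1591.3 kN.
Bearing (16 mm plate, F_u = 400 MPa): end bolts L_c = 59 − 27/2 = 45.5, R_n = min(1.2×45.5×16×400, 2.4×24×16×400) = 349.44 kN/bolt; interior L_c = 75 − 27 = 48, R_n = 368.64 kN/bolt. φR_n = 0.75 × (2×349.44 + 8×368.64) = 2736.0 kN.
Tension yield (gross): A_g = 280×16 = 4480 mm². φR_n = 0.90 × 250 × 4480 = 1008.0 kN.
Governing: min(1591.3, 2736.0, 1008.0) = 1008.0 kN → gross-section yield.

1008.0 kN (gross-section yield governs)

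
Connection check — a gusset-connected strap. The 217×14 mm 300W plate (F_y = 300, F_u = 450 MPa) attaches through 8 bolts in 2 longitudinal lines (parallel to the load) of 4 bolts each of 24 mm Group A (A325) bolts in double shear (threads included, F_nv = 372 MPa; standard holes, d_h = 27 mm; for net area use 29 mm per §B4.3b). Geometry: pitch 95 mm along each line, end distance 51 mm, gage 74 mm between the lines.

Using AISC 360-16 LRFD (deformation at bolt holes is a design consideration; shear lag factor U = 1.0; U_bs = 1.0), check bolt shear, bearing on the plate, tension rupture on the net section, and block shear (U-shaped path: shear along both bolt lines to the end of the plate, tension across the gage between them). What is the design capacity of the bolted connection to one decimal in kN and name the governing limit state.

751.3 kN (net-section rupture governs)

Bolt shear: A_b = π(24)²/4 = 452.39 mm². φR_n = 0.75 × 372 × 452.39 × 8 × 2 = 2019.5 kN.
Bearing (14 mm plate, F_u = 450 MPa): end bolts L_c = 51 − 27/2 = 37.5, R_n = min(1.2×37.5×14×450, 2.4×24×14×450) = 283.5 kN/bolt; interior L_c = 95 − 27 = 68, R_n = 362.88 kN/bolt. φR_n = 0.75 × (2×283.5 + 6×362.88) = 2058.2 kN.
Tension rupture (net): A_n = (217 − 2×29)×14 = 2226 mm² (U = 1.0, A_e = A_n). φR_n = 0.75 × 450 × 2226 = 751.3 kN.
Block shear: shear path 2×[51+3×95] = 2×336 mm, A_gv = 9408, A_nv = 2×(336 − 3.5×29)×14 = 6566 mm²; tension across gage: (74 − 1×29)×14 = 630 mm². R_n = min(0.6×450×6566, 0.6×300×9408) + 1.0×450×630 = min(1772.8, 1693.4) + 283.5 = 1976.9 kN. φR_n = 0.75 × 1976.9 = 1482.7 kN.
Governing: min(2019.5, 2058.2, 751.3, 1482.7) = 751.3 kN → net-section rupture.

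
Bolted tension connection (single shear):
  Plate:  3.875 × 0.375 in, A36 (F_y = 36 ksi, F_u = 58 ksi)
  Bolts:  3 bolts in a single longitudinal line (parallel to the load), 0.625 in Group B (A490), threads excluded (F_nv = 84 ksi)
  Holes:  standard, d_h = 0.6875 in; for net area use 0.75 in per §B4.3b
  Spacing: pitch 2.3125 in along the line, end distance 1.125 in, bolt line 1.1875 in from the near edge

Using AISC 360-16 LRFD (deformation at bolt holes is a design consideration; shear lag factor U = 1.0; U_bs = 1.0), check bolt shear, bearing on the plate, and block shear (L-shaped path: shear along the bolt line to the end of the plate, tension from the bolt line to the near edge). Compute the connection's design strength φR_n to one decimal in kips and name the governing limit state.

Bolt shear: A_b = π(0.625)²/4 = 0.3068 in². φR_n = 0.75 × 84 × 0.3068 × 3 × 1 = 58.0 kips.
Bearing (0.375 in plate, F_u = 58 ksi): end bolts L_c = 1.125 − 0.6875/2 = 0.78125, R_n = min(1.2×0.78125×0.375×58, 2.4×0.625×0.375×58) = 20.391 kips/bolt; interior L_c = 2.3125 − 0.6875 = 1.625, R_n = 32.625 kips/bolt. φR_n = 0.75 × (1×20.391 + 2×32.625) = 64.2 kips.
Block shear: shear path 1×[1.125+2×2.3125] = 1×5.75 in, A_gv = 2.1563, A_nv = 1×(5.75 − 2.5×0.75)×0.375 = 1.4531 in²; tension to near edge: (1.1875 − 0.5×0.75)×0.375 = 0.30469 in². R_n = min(0.6×58×1.4531, 0.6×36×2.1563) + 1.0×58×0.30469 = min(50.568, 46.576) + 17.672 = 64.248 kips. φR_n = 0.75 × 64.248 = 48.2 kips.
Governing: min(58.0, 64.2, 48.2) = 48.2 kips → block shear.

48.2 kips (block shear governs)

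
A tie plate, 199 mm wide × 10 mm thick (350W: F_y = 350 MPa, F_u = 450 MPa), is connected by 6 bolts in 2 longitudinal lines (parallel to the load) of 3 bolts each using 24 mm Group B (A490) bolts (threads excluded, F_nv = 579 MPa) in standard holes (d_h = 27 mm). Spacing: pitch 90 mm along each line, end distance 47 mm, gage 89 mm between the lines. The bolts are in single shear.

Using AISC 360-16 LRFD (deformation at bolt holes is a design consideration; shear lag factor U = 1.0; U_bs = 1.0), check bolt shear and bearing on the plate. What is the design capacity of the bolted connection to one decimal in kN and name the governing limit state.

1049.0 kN (bearing governs)

Bolt shear: A_b = π(24)²/4 = 452.39 mm². φR_n = 0.75 × 579 × 452.39 × 6 × 1 = 1178.7 kN.
Bearing (10 mm plate, F_u = 450 MPa): end bolts L_c = 47 − 27/2 = 33.5, R_n = min(1.2×33.5×10×450, 2.4×24×10×450) = 180.9 kN/bolt; interior L_c = 90 − 27 = 63, R_n = 259.2 kN/bolt. φR_n = 0.75 × (2×180.9 + 4×259.2) = 1049.0 kN.
Governing: min(1178.7, 1049.0) = 1049.0 kN → bearing.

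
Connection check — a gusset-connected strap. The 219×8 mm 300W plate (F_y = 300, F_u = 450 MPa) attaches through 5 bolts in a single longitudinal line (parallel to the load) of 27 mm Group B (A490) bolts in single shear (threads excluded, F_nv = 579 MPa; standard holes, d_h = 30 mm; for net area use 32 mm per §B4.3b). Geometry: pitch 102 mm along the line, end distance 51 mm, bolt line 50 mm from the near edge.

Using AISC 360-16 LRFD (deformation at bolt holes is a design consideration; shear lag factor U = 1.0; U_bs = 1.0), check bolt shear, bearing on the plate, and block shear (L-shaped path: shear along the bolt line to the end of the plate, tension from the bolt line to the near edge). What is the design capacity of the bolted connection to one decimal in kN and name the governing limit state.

587.5 kN (block shear governs)

Bolt shear: A_b = π(27)²/4 = 572.56 mm². φR_n = 0.75 × 579 × 572.56 × 5 × 1 = 1243.2 kN.
Bearing (8 mm plate, F_u = 450 MPa): end bolts L_c = 51 − 30/2 = 36, R_n = min(1.2×36×8×450, 2.4×27×8×450) = 155.52 kN/bolt; interior L_c = 102 − 30 = 72, R_n = 233.28 kN/bolt. φR_n = 0.75 × (1×155.52 + 4×233.28) = 816.5 kN.
Block shear: shear path 1×[51+4×102] = 1×459 mm, A_gv = 3672, A_nv = 1×(459 − 4.5×32)×8 = 2520 mm²; tension to near edge: (50 − 0.5×32)×8 = 272 mm². R_n = min(0.6×450×2520, 0.6×300×3672) + 1.0×450×272 = min(680.4, 660.96) + 122.4 = 783.36 kN. φR_n = 0.75 × 783.36 = 587.5 kN.
Governing: min(1243.2, 816.5, 587.5) = 587.5 kN → block shear.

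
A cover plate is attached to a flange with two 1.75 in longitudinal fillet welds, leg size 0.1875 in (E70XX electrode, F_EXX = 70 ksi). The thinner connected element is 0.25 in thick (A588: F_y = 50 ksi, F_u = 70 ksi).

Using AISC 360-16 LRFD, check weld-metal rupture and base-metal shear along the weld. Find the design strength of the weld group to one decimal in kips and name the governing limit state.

14.6 kips (weld metal governs)

Weld metal: throat = 0.707×0.1875 = 0.13256 in, L = 2×1.75 = 3.5 in. φR_n = 0.75 × 0.6 × 70 × 0.13256 × 3.5 = 14.6 kips.
Base metal shear (0.25 in plate): yield φR_n = 1.0×0.6×50×0.25×3.5 = 26.3 kips; rupture φR_n = 0.75×0.6×70×0.25×3.5 = 27.6 kips; take 26.3 kips (yield).
Governing: min(14.6, 26.3) = 14.6 kips → weld metal.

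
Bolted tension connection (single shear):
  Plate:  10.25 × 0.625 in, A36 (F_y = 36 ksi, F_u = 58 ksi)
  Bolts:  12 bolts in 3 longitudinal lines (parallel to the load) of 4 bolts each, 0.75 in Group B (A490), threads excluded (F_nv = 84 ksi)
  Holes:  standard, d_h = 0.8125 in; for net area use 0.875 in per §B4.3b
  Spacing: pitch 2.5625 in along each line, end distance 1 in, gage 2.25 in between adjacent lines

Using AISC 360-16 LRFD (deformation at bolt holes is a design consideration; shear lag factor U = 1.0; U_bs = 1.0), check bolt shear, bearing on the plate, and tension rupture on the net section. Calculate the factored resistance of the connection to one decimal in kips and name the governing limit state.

Bolt shear: A_b = π(0.75)²/4 = 0.44179 in². φR_n = 0.75 × 84 × 0.44179 × 12 × 1 = 334.0 kips.
Bearing (0.625 in plate, F_u = 58 ksi): end bolts L_c = 1 − 0.8125/2 = 0.59375, R_n = min(1.2×0.59375×0.625×58, 2.4×0.75×0.625×58) = 25.828 kips/bolt; interior L_c = 2.5625 − 0.8125 = 1.75, R_n = 65.25 kips/bolt. φR_n = 0.75 × (3×25.828 + 9×65.25) = 498.6 kips.
Tension rupture (net): A_n = (10.25 − 3×0.875)×0.625 = 4.7656 in² (U = 1.0, A_e = A_n). φR_n = 0.75 × 58 × 4.7656 = 207.3 kips.
Governing: min(334.0, 498.6, 207.3) = 207.3 kips → net-section rupture.

207.3 kips (net-section rupture governs)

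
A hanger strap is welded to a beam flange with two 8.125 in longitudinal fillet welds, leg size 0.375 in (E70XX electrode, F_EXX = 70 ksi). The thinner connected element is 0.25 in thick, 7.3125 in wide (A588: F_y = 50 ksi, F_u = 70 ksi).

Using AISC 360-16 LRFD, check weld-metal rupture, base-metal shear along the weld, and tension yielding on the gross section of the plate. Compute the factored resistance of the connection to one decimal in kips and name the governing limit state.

82.3 kips (gross-section yield governs)

Weld metal: throat = 0.707×0.375 = 0.26513 in, L = 2×8.125 = 16.25 in. φR_n = 0.75 × 0.6 × 70 × 0.26513 × 16.25 = 135.7 kips.
Base metal shear (0.25 in plate): yield φR_n = 1.0×0.6×50×0.25×16.25 = 121.9 kips; rupture φR_n = 0.75×0.6×70×0.25×16.25 = 128.0 kips; take 121.9 kips (yield).
Tension yield (gross): A_g = 7.3125×0.25 = 1.8281 in². φR_n = 0.90 × 50 × 1.8281 = 82.3 kips.
Governing: min(135.7, 121.9, 82.3) = 82.3 kips → gross-section yield.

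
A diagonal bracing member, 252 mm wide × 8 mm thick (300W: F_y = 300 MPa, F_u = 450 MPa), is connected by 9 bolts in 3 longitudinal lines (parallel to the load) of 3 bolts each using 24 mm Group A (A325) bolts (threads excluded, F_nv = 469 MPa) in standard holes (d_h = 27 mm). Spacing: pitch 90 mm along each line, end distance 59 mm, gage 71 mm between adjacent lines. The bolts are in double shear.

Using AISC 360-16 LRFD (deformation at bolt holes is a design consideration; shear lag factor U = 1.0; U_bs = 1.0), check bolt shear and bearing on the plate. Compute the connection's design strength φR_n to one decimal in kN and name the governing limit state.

Bolt shear: A_b = π(24)²/4 = 452.39 mm². φR_n = 0.75 × 469 × 452.39 × 9 × 2 = 2864.3 kN.
Bearing (8 mm plate, F_u = 450 MPa): end bolts L_c = 59 − 27/2 = 45.5, R_n = min(1.2×45.5×8×450, 2.4×24×8×450) = 196.56 kN/bolt; interior L_c = 90 − 27 = 63, R_n = 207.36 kN/bolt. φR_n = 0.75 × (3×196.56 + 6×207.36) = 1375.4 kN.
Governing: min(2864.3, 1375.4) = 1375.4 kN → bearing.

1375.4 kN (bearing governs)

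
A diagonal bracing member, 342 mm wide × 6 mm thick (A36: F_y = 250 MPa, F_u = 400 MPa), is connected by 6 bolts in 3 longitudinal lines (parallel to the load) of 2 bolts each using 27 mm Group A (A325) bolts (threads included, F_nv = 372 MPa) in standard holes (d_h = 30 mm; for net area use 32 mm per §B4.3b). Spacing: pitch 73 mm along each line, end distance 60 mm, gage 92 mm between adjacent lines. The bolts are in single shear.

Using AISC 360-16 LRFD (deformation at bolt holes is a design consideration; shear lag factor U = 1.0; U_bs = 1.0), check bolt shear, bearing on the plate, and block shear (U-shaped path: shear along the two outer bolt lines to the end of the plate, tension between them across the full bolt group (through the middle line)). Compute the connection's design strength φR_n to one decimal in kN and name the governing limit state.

395.6 kN (block shear governs)

Bolt shear: A_b = π(27)²/4 = 572.56 mm². φR_n = 0.75 × 372 × 572.56 × 6 × 1 = 958.5 kN.
Bearing (6 mm plate, F_u = 400 MPa): end bolts L_c = 60 − 30/2 = 45, R_n = min(1.2×45×6×400, 2.4×27×6×400) = 129.6 kN/bolt; interior L_c = 73 − 30 = 43, R_n = 123.84 kN/bolt. φR_n = 0.75 × (3×129.6 + 3×123.84) = 570.2 kN.
Block shear: shear path 2×[60+1×73] = 2×133 mm, A_gv = 1596, A_nv = 2×(133 − 1.5×32)×6 = 1020 mm²; tension across gage: (184 − 2×32)×6 = 720 mm². R_n = min(0.6×400×1020, 0.6×250×1596) + 1.0×400×720 = min(244.8, 239.4) + 288 = 527.4 kN. φR_n = 0.75 × 527.4 = 395.6 kN.
Governing: min(958.5, 570.2, 395.6) = 395.6 kN → block shear.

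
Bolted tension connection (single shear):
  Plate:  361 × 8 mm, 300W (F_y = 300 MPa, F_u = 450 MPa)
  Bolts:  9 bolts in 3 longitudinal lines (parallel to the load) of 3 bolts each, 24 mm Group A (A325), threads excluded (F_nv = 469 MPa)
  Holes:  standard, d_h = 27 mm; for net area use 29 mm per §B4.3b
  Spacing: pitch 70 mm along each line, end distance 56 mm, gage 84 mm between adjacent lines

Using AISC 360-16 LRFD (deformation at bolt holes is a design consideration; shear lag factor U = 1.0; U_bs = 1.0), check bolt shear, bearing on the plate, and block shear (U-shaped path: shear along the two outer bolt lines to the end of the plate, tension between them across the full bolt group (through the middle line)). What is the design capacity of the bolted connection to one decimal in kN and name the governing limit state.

Bolt shear: A_b = π(24)²/4 = 452.39 mm². φR_n = 0.75 × 469 × 452.39 × 9 × 1 = 1432.2 kN.
Bearing (8 mm plate, F_u = 450 MPa): end bolts L_c = 56 − 27/2 = 42.5, R_n = min(1.2×42.5×8×450, 2.4×24×8×450) = 183.6 kN/bolt; interior L_c = 70 − 27 = 43, R_n = 185.76 kN/bolt. φR_n = 0.75 × (3×183.6 + 6×185.76) = 1249.0 kN.
Block shear: shear path 2×[56+2×70] = 2×196 mm, A_gv = 3136, A_nv = 2×(196 − 2.5×29)×8 = 1976 mm²; tension across gage: (168 − 2×29)×8 = 880 mm². R_n = min(0.6×450×1976, 0.6×300×3136) + 1.0×450×880 = min(533.52, 564.48) + 396 = 929.52 kN. φR_n = 0.75 × 929.52 = 697.1 kN.
Governing: min(1432.2, 1249.0, 697.1) = 697.1 kN → block shear.

697.1 kN (block shear governs)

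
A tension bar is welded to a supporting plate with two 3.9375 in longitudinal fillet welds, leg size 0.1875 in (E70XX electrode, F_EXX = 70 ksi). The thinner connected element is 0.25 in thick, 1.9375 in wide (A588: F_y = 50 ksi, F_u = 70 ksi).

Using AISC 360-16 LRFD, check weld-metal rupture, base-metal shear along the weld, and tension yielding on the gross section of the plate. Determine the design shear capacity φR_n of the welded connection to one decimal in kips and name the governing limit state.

Weld metal: throat = 0.707×0.1875 = 0.13256 in, L = 2×3.9375 = 7.875 in. φR_n = 0.75 × 0.6 × 70 × 0.13256 × 7.875 = 32.9 kips.
Base metal shear (0.25 in plate): yield φR_n = 1.0×0.6×50×0.25×7.875 = 59.1 kips; rupture φR_n = 0.75×0.6×70×0.25×7.875 = 62.0 kips; take 59.1 kips (yield).
Tension yield (gross): A_g = 1.9375×0.25 = 0.48438 in². φR_n = 0.90 × 50 × 0.48438 = 21.8 kips.
Governing: min(32.9, 59.1, 21.8) = 21.8 kips → gross-section yield.

21.8 kips (gross-section yield governs)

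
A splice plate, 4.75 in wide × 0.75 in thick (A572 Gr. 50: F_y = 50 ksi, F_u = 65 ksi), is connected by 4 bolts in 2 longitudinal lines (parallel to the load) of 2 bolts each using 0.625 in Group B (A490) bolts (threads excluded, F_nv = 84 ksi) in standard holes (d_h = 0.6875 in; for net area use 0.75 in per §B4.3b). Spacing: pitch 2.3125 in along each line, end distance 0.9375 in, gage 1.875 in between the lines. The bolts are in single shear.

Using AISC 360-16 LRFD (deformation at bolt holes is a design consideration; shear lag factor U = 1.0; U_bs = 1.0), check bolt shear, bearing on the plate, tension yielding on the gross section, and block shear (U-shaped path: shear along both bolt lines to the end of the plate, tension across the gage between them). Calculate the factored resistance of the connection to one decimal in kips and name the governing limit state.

77.3 kips (bolt shear governs)

Bolt shear: A_b = π(0.625)²/4 = 0.3068 in². φR_n = 0.75 × 84 × 0.3068 × 4 × 1 = 77.3 kips.
Bearing (0.75 in plate, F_u = 65 ksi): end bolts L_c = 0.9375 − 0.6875/2 = 0.59375, R_n = min(1.2×0.59375×0.75×65, 2.4×0.625×0.75×65) = 34.734 kips/bolt; interior L_c = 2.3125 − 0.6875 = 1.625, R_n = 73.125 kips/bolt. φR_n = 0.75 × (2×34.734 + 2×73.125) = 161.8 kips.
Tension yield (gross): A_g = 4.75×0.75 = 3.5625 in². φR_n = 0.90 × 50 × 3.5625 = 160.3 kips.
Block shear: shear path 2×[0.9375+1×2.3125] = 2×3.25 in, A_gv = 4.875, A_nv = 2×(3.25 − 1.5×0.75)×0.75 = 3.1875 in²; tension across gage: (1.875 − 1×0.75)×0.75 = 0.84375 in². R_n = min(0.6×65×3.1875, 0.6×50×4.875) + 1.0×65×0.84375 = min(124.31, 146.25) + 54.844 = 179.15 kips. φR_n = 0.75 × 179.15 = 134.4 kips.
Governing: min(77.3, 161.8, 160.3, 134.4) = 77.3 kips → bolt shear.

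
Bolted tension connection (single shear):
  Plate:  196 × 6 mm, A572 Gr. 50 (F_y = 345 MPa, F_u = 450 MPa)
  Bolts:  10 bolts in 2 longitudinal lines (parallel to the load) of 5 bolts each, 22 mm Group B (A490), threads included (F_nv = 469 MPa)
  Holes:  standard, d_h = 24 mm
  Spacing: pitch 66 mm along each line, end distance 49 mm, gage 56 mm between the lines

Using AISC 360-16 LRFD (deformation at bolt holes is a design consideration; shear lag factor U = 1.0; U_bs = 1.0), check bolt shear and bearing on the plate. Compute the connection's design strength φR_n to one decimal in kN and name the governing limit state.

Bolt shear: A_b = π(22)²/4 = 380.13 mm². φR_n = 0.75 × 469 × 380.13 × 10 × 1 = 1337.1 kN.
Bearing (6 mm plate, F_u = 450 MPa): end bolts L_c = 49 − 24/2 = 37, R_n = min(1.2×37×6×450, 2.4×22×6×450) = 119.88 kN/bolt; interior L_c = 66 − 24 = 42, R_n = 136.08 kN/bolt. φR_n = 0.75 × (2×119.88 + 8×136.08) = 996.3 kN.
Governing: min(1337.1, 996.3) = 996.3 kN → bearing.

996.3 kN (bearing governs)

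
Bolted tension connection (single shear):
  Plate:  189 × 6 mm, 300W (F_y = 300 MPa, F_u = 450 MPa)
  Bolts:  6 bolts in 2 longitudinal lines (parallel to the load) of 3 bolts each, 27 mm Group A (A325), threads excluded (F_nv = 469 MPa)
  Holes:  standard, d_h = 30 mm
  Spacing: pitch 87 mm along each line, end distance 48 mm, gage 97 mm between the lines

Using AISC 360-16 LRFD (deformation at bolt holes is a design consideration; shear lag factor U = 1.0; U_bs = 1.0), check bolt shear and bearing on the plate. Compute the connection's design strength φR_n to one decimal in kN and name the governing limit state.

Bolt shear: A_b = π(27)²/4 = 572.56 mm². φR_n = 0.75 × 469 × 572.56 × 6 × 1 = 1208.4 kN.
Bearing (6 mm plate, F_u = 450 MPa): end bolts L_c = 48 − 30/2 = 33, R_n = min(1.2×33×6×450, 2.4×27×6×450) = 106.92 kN/bolt; interior L_c = 87 − 30 = 57, R_n = 174.96 kN/bolt. φR_n = 0.75 × (2×106.92 + 4×174.96) = 685.3 kN.
Governing: min(1208.4, 685.3) = 685.3 kN → bearing.

685.3 kN (bearing governs)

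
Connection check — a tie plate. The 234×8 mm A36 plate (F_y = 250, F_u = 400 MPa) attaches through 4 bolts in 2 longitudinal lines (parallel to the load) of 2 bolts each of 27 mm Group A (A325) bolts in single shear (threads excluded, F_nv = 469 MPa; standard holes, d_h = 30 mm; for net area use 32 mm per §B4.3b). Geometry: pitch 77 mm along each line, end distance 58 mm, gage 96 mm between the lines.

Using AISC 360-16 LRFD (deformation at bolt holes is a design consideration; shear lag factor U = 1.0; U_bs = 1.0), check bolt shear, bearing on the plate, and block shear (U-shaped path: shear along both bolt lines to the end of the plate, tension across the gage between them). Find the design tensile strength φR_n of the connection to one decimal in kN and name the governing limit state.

Bolt shear: A_b = π(27)²/4 = 572.56 mm². φR_n = 0.75 × 469 × 572.56 × 4 × 1 = 805.6 kN.
Bearing (8 mm plate, F_u = 400 MPa): end bolts L_c = 58 − 30/2 = 43, R_n = min(1.2×43×8×400, 2.4×27×8×400) = 165.12 kN/bolt; interior L_c = 77 − 30 = 47, R_n = 180.48 kN/bolt. φR_n = 0.75 × (2×165.12 + 2×180.48) = 518.4 kN.
Block shear: shear path 2×[58+1×77] = 2×135 mm, A_gv = 2160, A_nv = 2×(135 − 1.5×32)×8 = 1392 mm²; tension across gage: (96 − 1×32)×8 = 512 mm². R_n = min(0.6×400×1392, 0.6×250×2160) + 1.0×400×512 = min(334.08, 324) + 204.8 = 528.8 kN. φR_n = 0.75 × 528.8 = 396.6 kN.
Governing: min(805.6, 518.4, 396.6) = 396.6 kN → block shear.

396.6 kN (block shear governs)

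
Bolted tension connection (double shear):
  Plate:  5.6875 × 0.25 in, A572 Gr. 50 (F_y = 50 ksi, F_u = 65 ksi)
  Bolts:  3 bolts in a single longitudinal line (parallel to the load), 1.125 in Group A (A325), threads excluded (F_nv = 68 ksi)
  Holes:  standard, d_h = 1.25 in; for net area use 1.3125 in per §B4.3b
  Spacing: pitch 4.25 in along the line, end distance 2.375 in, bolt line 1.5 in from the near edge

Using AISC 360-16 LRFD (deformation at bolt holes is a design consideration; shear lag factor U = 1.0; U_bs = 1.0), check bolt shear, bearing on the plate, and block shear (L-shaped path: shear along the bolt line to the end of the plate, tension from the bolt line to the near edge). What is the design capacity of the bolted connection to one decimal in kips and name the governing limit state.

Bolt shear: A_b = π(1.125)²/4 = 0.99402 in². φR_n = 0.75 × 68 × 0.99402 × 3 × 2 = 304.2 kips.
Bearing (0.25 in plate, F_u = 65 ksi): end bolts L_c = 2.375 − 1.25/2 = 1.75, R_n = min(1.2×1.75×0.25×65, 2.4×1.125×0.25×65) = 34.125 kips/bolt; interior L_c = 4.25 − 1.25 = 3, R_n = 43.875 kips/bolt. φR_n = 0.75 × (1×34.125 + 2×43.875) = 91.4 kips.
Block shear: shear path 1×[2.375+2×4.25] = 1×10.875 in, A_gv = 2.7188, A_nv = 1×(10.875 − 2.5×1.3125)×0.25 = 1.8984 in²; tension to near edge: (1.5 − 0.5×1.3125)×0.25 = 0.21094 in². R_n = min(0.6×65×1.8984, 0.6×50×2.7188) + 1.0×65×0.21094 = min(74.038, 81.564) + 13.711 = 87.749 kips. φR_n = 0.75 × 87.749 = 65.8 kips.
Governing: min(304.2, 91.4, 65.8) = 65.8 kips → block shear.

65.8 kips (block shear governs)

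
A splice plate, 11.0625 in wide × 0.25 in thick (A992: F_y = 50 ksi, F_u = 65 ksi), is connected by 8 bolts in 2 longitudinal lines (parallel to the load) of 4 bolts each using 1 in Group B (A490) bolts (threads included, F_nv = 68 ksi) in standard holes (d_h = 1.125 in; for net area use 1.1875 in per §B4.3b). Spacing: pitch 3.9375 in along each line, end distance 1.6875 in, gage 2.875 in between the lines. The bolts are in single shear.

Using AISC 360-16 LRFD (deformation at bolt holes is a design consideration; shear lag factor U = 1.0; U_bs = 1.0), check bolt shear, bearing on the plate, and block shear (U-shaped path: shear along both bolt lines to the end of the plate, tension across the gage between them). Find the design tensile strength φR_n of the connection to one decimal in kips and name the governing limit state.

Bolt shear: A_b = π(1)²/4 = 0.7854 in². φR_n = 0.75 × 68 × 0.7854 × 8 × 1 = 320.4 kips.
Bearing (0.25 in plate, F_u = 65 ksi): end bolts L_c = 1.6875 − 1.125/2 = 1.125, R_n = min(1.2×1.125×0.25×65, 2.4×1×0.25×65) = 21.938 kips/bolt; interior L_c = 3.9375 − 1.125 = 2.8125, R_n = 39 kips/bolt. φR_n = 0.75 × (2×21.938 + 6×39) = 208.4 kips.
Block shear: shear path 2×[1.6875+3×3.9375] = 2×13.5 in, A_gv = 6.75, A_nv = 2×(13.5 − 3.5×1.1875)×0.25 = 4.6719 in²; tension across gage: (2.875 − 1×1.1875)×0.25 = 0.42188 in². R_n = min(0.6×65×4.6719, 0.6×50×6.75) + 1.0×65×0.42188 = min(182.2, 202.5) + 27.422 = 209.62 kips. φR_n = 0.75 × 209.62 = 157.2 kips.
Governing: min(320.4, 208.4, 157.2) = 157.2 kips → block shear.

157.2 kips (block shear governs)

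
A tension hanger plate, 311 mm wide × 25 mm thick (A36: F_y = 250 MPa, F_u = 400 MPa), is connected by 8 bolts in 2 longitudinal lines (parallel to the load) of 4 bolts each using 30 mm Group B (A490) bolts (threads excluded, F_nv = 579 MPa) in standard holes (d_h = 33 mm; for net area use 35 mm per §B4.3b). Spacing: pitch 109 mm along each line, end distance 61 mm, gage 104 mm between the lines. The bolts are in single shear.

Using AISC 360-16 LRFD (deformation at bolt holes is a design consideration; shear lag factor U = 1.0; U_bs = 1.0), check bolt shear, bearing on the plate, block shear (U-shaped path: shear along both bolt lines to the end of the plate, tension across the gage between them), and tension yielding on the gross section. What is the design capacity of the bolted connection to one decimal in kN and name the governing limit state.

Bolt shear: A_b = π(30)²/4 = 706.86 mm². φR_n = 0.75 × 579 × 706.86 × 8 × 1 = 2455.6 kN.
Bearing (25 mm plate, F_u = 400 MPa): end bolts L_c = 61 − 33/2 = 44.5, R_n = min(1.2×44.5×25×400, 2.4×30×25×400) = 534 kN/bolt; interior L_c = 109 − 33 = 76, R_n = 720 kN/bolt. φR_n = 0.75 × (2×534 + 6×720) = 4041.0 kN.
Block shear: shear path 2×[61+3×109] = 2×388 mm, A_gv = 19400, A_nv = 2×(388 − 3.5×35)×25 = 13275 mm²; tension across gage: (104 − 1×35)×25 = 1725 mm². R_n = min(0.6×400×13275, 0.6×250×19400) + 1.0×400×1725 = min(3186, 2910) + 690 = 3600 kN. φR_n = 0.75 × 3600 = 2700.0 kN.
Tension yield (gross): A_g = 311×25 = 7775 mm². φR_n = 0.90 × 250 × 7775 = 1749.4 kN.
Governing: min(2455.6, 4041.0, 2700.0, 1749.4) = 1749.4 kN → gross-section yield.

1749.4 kN (gross-section yield governs)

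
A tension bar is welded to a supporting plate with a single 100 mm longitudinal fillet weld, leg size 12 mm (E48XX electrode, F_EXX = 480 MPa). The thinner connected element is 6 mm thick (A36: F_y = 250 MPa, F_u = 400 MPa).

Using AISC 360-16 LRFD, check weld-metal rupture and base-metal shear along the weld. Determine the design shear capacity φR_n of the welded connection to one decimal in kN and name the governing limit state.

90.0 kN (base-metal shear governs)

Weld metal: throat = 0.707×12 = 8.484 mm, L = 100 mm. φR_n = 0.75 × 0.6 × 480 × 8.484 × 100 = 183.3 kN.
Base metal shear (6 mm plate): yield φR_n = 1.0×0.6×250×6×100 = 90.0 kN; rupture φR_n = 0.75×0.6×400×6×100 = 108.0 kN; take 90.0 kN (yield).
Governing: min(183.3, 90.0) = 90.0 kN → base-metal shear.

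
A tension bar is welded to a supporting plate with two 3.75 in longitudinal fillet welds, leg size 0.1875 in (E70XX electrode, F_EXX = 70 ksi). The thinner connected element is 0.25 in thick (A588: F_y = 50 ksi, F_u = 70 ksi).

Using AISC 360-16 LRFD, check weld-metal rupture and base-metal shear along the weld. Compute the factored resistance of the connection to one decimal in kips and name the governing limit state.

Weld metal: throat = 0.707×0.1875 = 0.13256 in, L = 2×3.75 = 7.5 in. φR_n = 0.75 × 0.6 × 70 × 0.13256 × 7.5 = 31.3 kips.
Base metal shear (0.25 in plate): yield φR_n = 1.0×0.6×50×0.25×7.5 = 56.3 kips; rupture φR_n = 0.75×0.6×70×0.25×7.5 = 59.1 kips; take 56.3 kips (yield).
Governing: min(31.3, 56.3) = 31.3 kips → weld metal.

31.3 kips (weld metal governs)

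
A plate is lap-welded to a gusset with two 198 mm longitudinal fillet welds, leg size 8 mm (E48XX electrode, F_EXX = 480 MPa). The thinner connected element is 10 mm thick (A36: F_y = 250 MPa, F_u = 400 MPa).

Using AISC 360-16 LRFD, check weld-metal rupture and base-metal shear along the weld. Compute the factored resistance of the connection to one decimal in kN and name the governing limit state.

483.8 kN (weld metal governs)

Weld metal: throat = 0.707×8 = 5.656 mm, L = 2×198 = 396 mm. φR_n = 0.75 × 0.6 × 480 × 5.656 × 396 = 483.8 kN.
Base metal shear (10 mm plate): yield φR_n = 1.0×0.6×250×10×396 = 594.0 kN; rupture φR_n = 0.75×0.6×400×10×396 = 712.8 kN; take 594.0 kN (yield).
Governing: min(483.8, 594.0) = 483.8 kN → weld metal.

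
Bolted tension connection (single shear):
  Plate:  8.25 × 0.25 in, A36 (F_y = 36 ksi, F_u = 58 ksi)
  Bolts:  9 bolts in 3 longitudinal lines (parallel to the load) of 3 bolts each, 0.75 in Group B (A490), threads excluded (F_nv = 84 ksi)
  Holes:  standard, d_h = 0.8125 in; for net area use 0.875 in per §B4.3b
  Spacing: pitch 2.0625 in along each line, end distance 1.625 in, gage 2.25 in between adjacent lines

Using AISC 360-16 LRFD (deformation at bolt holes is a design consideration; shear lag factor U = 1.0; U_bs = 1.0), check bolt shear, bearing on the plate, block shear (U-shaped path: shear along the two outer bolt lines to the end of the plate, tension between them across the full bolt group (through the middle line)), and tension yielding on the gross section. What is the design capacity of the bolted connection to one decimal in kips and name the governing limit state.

Bolt shear: A_b = π(0.75)²/4 = 0.44179 in². φR_n = 0.75 × 84 × 0.44179 × 9 × 1 = 250.5 kips.
Bearing (0.25 in plate, F_u = 58 ksi): end bolts L_c = 1.625 − 0.8125/2 = 1.21875, R_n = min(1.2×1.21875×0.25×58, 2.4×0.75×0.25×58) = 21.206 kips/bolt; interior L_c = 2.0625 − 0.8125 = 1.25, R_n = 21.75 kips/bolt. φR_n = 0.75 × (3×21.206 + 6×21.75) = 145.6 kips.
Block shear: shear path 2×[1.625+2×2.0625] = 2×5.75 in, A_gv = 2.875, A_nv = 2×(5.75 − 2.5×0.875)×0.25 = 1.7813 in²; tension across gage: (4.5 − 2×0.875)×0.25 = 0.6875 in². R_n = min(0.6×58×1.7813, 0.6×36×2.875) + 1.0×58×0.6875 = min(61.989, 62.1) + 39.875 = 101.86 kips. φR_n = 0.75 × 101.86 = 76.4 kips.
Tension yield (gross): A_g = 8.25×0.25 = 2.0625 in². φR_n = 0.90 × 36 × 2.0625 = 66.8 kips.
Governing: min(250.5, 145.6, 76.4, 66.8) = 66.8 kips → gross-section yield.

66.8 kips (gross-section yield governs)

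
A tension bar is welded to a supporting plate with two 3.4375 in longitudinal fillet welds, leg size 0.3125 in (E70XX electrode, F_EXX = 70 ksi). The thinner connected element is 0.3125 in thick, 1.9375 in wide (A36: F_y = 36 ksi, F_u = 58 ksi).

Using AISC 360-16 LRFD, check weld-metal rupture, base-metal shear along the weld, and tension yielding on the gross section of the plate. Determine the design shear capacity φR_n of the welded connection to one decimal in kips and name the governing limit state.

19.6 kips (gross-section yield governs)

Weld metal: throat = 0.707×0.3125 = 0.22094 in, L = 2×3.4375 = 6.875 in. φR_n = 0.75 × 0.6 × 70 × 0.22094 × 6.875 = 47.8 kips.
Base metal shear (0.3125 in plate): yield φR_n = 1.0×0.6×36×0.3125×6.875 = 46.4 kips; rupture φR_n = 0.75×0.6×58×0.3125×6.875 = 56.1 kips; take 46.4 kips (yield).
Tension yield (gross): A_g = 1.9375×0.3125 = 0.60547 in². φR_n = 0.90 × 36 × 0.60547 = 19.6 kips.
Governing: min(47.8, 46.4, 19.6) = 19.6 kips → gross-section yield.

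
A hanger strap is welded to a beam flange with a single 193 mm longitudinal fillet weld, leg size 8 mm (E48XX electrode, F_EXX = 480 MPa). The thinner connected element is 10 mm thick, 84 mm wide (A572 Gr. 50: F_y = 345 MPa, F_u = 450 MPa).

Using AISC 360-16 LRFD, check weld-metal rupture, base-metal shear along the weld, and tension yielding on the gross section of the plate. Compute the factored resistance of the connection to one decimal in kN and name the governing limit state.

235.8 kN (weld metal governs)

Weld metal: throat = 0.707×8 = 5.656 mm, L = 193 mm. φR_n = 0.75 × 0.6 × 480 × 5.656 × 193 = 235.8 kN.
Base metal shear (10 mm plate): yield φR_n = 1.0×0.6×345×10×193 = 399.5 kN; rupture φR_n = 0.75×0.6×450×10×193 = 390.8 kN; take 390.8 kN (rupture).
Tension yield (gross): A_g = 84×10 = 840 mm². φR_n = 0.90 × 345 × 840 = 260.8 kN.
Governing: min(235.8, 390.8, 260.8) = 235.8 kN → weld metal.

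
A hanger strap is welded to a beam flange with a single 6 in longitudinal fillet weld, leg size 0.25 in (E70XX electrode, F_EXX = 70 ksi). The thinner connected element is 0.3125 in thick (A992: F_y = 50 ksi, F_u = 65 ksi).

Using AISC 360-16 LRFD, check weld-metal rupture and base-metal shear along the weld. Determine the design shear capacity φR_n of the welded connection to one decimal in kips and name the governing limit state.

Weld metal: throat = 0.707×0.25 = 0.17675 in, L = 6 in. φR_n = 0.75 × 0.6 × 70 × 0.17675 × 6 = 33.4 kips.
Base metal shear (0.3125 in plate): yield φR_n = 1.0×0.6×50×0.3125×6 = 56.3 kips; rupture φR_n = 0.75×0.6×65×0.3125×6 = 54.8 kips; take 54.8 kips (rupture).
Governing: min(33.4, 54.8) = 33.4 kips → weld metal.

33.4 kips (weld metal governs)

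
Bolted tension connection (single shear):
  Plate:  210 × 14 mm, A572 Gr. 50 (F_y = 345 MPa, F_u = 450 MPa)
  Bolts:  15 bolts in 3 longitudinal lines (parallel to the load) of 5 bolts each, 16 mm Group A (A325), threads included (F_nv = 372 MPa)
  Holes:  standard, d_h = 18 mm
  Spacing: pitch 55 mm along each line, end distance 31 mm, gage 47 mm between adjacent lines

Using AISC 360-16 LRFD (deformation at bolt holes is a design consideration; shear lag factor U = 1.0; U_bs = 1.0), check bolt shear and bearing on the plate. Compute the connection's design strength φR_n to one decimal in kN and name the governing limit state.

841.4 kN (bolt shear governs)

Bolt shear: A_b = π(16)²/4 = 201.06 mm². φR_n = 0.75 × 372 × 201.06 × 15 × 1 = 841.4 kN.
Bearing (14 mm plate, F_u = 450 MPa): end bolts L_c = 31 − 18/2 = 22, R_n = min(1.2×22×14×450, 2.4×16×14×450) = 166.32 kN/bolt; interior L_c = 55 − 18 = 37, R_n = 241.92 kN/bolt. φR_n = 0.75 × (3×166.32 + 12×241.92) = 2551.5 kN.
Governing: min(841.4, 2551.5) = 841.4 kN → bolt shear.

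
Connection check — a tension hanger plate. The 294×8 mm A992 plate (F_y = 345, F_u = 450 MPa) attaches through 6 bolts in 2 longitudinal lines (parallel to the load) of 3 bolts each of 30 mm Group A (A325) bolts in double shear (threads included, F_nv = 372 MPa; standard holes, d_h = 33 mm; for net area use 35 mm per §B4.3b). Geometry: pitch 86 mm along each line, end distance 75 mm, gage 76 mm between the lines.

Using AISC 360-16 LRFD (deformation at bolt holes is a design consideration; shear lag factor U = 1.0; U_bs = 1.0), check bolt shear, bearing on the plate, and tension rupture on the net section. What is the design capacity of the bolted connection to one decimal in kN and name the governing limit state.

604.8 kN (net-section rupture governs)

Bolt shear: A_b = π(30)²/4 = 706.86 mm². φR_n = 0.75 × 372 × 706.86 × 6 × 2 = 2366.6 kN.
Bearing (8 mm plate, F_u = 450 MPa): end bolts L_c = 75 − 33/2 = 58.5, R_n = min(1.2×58.5×8×450, 2.4×30×8×450) = 252.72 kN/bolt; interior L_c = 86 − 33 = 53, R_n = 228.96 kN/bolt. φR_n = 0.75 × (2×252.72 + 4×228.96) = 1066.0 kN.
Tension rupture (net): A_n = (294 − 2×35)×8 = 1792 mm² (U = 1.0, A_e = A_n). φR_n = 0.75 × 450 × 1792 = 604.8 kN.
Governing: min(2366.6, 1066.0, 604.8) = 604.8 kN → net-section rupture.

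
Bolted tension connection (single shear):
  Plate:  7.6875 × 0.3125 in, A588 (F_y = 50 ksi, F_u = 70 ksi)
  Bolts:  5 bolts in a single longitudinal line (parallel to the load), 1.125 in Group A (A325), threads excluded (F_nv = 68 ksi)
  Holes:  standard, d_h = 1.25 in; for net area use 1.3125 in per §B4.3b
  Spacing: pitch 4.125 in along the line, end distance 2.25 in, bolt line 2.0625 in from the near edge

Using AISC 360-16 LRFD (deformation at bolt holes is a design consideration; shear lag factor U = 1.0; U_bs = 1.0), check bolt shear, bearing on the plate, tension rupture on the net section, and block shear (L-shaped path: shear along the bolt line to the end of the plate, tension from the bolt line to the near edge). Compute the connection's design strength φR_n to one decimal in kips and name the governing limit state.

Bolt shear: A_b = π(1.125)²/4 = 0.99402 in². φR_n = 0.75 × 68 × 0.99402 × 5 × 1 = 253.5 kips.
Bearing (0.3125 in plate, F_u = 70 ksi): end bolts L_c = 2.25 − 1.25/2 = 1.625, R_n = min(1.2×1.625×0.3125×70, 2.4×1.125×0.3125×70) = 42.656 kips/bolt; interior L_c = 4.125 − 1.25 = 2.875, R_n = 59.063 kips/bolt. φR_n = 0.75 × (1×42.656 + 4×59.063) = 209.2 kips.
Tension rupture (net): A_n = (7.6875 − 1×1.3125)×0.3125 = 1.9922 in² (U = 1.0, A_e = A_n). φR_n = 0.75 × 70 × 1.9922 = 104.6 kips.
Block shear: shear path 1×[2.25+4×4.125] = 1×18.75 in, A_gv = 5.8594, A_nv = 1×(18.75 − 4.5×1.3125)×0.3125 = 4.0137 in²; tension to near edge: (2.0625 − 0.5×1.3125)×0.3125 = 0.43945 in². R_n = min(0.6×70×4.0137, 0.6×50×5.8594) + 1.0×70×0.43945 = min(168.58, 175.78) + 30.762 = 199.34 kips. φR_n = 0.75 × 199.34 = 149.5 kips.
Governing: min(253.5, 209.2, 104.6, 149.5) = 104.6 kips → net-section rupture.

104.6 kips (net-section rupture governs)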